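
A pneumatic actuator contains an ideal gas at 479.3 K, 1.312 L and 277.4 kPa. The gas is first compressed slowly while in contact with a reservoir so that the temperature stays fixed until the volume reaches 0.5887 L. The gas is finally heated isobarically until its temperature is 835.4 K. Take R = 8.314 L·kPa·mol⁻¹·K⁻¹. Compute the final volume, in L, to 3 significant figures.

T constant ⇒ Boyle's law P V = const: T₂ = T₁; P₂ = P₁·(V₁/V₂) = 618.2 kPa.
Isobaric, so V/T is constant: P₃ = P₂; V₃ = V₂·(T₃/T₂) = 1.026 L.

V₃ ≈ 1.03 L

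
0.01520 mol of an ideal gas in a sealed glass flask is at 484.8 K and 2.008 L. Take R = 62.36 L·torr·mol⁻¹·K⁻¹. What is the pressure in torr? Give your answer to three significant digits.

PV = nRT ⇒ P = nRT/V = (0.01520 × 62.36 × 484.8) / 2.008

P ≈ 229 torr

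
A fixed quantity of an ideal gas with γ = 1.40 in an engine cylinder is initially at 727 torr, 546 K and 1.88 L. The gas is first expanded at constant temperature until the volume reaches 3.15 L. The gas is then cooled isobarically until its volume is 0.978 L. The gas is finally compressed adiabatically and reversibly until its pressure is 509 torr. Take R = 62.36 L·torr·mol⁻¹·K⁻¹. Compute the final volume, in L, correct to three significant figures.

V₄ ≈ 0.873 L

T constant ⇒ Boyle's law P V = const: T₂ = T₁; P₂ = P₁·(V₁/V₂) = 433.9 torr.
Isobaric, so V/T is constant: P₃ = P₂; T₃ = T₂·(V₃/V₂) = 169.5 K.
Adiabatic (γ = 1.40), T V^(γ−1) and P V^γ constant: T₄ = T₃·(P₄/P₃)^((γ−1)/γ) = 177.4 K; V₄ = V₃·(P₃/P₄)^(1/γ) = 0.8726 L.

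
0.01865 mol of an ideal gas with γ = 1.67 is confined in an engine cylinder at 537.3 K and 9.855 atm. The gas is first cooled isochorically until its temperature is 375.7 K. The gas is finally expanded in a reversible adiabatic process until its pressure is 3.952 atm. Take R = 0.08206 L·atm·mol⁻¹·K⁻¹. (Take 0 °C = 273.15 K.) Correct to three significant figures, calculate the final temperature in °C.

T₃ ≈ 27.4 °C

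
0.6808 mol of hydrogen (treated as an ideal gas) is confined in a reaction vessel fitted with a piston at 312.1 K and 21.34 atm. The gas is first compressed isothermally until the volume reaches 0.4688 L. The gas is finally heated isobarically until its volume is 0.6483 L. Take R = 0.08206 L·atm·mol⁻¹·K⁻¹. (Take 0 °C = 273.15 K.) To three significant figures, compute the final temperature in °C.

T₃ ≈ 158 °C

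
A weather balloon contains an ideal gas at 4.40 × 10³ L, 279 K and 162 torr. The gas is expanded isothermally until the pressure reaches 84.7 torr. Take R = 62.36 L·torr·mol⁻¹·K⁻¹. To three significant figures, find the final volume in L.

V₂ ≈ 8.42e+03 L

T constant ⇒ Boyle's law P V = const: T₂ = T₁; V₂ = V₁·(P₁/P₂) = 8416 L.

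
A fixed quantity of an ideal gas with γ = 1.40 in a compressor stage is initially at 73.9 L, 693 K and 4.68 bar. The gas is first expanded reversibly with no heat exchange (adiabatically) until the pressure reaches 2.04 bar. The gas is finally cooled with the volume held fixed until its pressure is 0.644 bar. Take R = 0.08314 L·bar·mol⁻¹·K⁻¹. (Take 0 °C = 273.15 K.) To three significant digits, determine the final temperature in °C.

Adiabatic (γ = 1.40), T V^(γ−1) and P V^γ constant: T₂ = T₁·(P₂/P₁)^((γ−1)/γ) = 546.6 K; V₂ = V₁·(P₁/P₂)^(1/γ) = 133.7 L.
V constant ⇒ P ∝ T: V₃ = V₂; T₃ = T₂·(P₃/P₂) = 172.6 K.

T₃ ≈ -101 °C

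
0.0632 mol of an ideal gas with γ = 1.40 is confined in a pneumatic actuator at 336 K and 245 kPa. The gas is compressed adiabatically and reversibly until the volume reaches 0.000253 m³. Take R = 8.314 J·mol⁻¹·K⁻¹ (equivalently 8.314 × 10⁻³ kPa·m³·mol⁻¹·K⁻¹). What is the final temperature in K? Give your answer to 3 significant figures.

From PV = nRT: V₁ = nRT₁/P₁ = 0.0007206 m³.
Adiabatic (γ = 1.40), T V^(γ−1) and P V^γ constant: T₂ = T₁·(V₁/V₂)^(γ−1) = 510.7 K; P₂ = P₁·(V₁/V₂)^γ = 1061 kPa.

T₂ ≈ 511 K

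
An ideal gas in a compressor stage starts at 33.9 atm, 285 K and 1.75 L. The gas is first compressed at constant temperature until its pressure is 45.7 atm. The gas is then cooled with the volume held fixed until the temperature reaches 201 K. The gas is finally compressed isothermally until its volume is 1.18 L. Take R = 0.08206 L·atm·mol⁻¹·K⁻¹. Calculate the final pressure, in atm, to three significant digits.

P₄ ≈ 35.5 atm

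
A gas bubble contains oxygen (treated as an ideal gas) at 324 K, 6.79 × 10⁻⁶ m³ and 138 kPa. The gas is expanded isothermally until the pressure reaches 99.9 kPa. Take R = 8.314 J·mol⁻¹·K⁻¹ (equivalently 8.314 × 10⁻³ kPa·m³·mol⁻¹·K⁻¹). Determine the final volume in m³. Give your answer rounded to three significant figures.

V₂ ≈ 9.38e-06 m³

Isothermal, so P V is constant: T₂ = T₁; V₂ = V₁·(P₁/P₂) = 9.380e-06 m³.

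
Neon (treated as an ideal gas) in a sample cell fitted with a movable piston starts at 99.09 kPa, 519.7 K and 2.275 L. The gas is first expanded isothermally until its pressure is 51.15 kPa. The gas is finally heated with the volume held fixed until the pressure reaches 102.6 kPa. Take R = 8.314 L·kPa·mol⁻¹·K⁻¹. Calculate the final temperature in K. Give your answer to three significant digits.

T₃ ≈ 1.04e+03 K

T constant ⇒ Boyle's law P V = const: T₂ = T₁; V₂ = V₁·(P₁/P₂) = 4.407 L.
Isochoric, so P/T is constant: V₃ = V₂; T₃ = T₂·(P₃/P₂) = 1042 K.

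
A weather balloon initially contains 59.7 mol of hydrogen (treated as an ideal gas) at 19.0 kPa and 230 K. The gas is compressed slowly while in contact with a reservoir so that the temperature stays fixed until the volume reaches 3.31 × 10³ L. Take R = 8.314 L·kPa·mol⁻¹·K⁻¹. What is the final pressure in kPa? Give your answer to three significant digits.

P₂ ≈ 34.5 kPa

From PV = nRT: V₁ = nRT₁/P₁ = 6008 L.
T constant ⇒ Boyle's law P V = const: T₂ = T₁; P₂ = P₁·(V₁/V₂) = 34.49 kPa.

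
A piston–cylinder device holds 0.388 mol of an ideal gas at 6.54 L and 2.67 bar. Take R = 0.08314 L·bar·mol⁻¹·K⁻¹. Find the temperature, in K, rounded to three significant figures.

PV = nRT ⇒ T = PV/(nR) = (2.67 × 6.54) / (0.388 × 0.08314)

T ≈ 541 K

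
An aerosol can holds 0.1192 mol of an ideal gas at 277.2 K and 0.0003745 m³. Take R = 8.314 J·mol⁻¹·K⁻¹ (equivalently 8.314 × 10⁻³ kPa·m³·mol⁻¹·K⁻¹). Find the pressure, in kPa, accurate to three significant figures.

PV = nRT ⇒ P = nRT/V = (0.1192 × 8.314 × 10⁻³ × 277.2) / 0.0003745

P ≈ 734 kPa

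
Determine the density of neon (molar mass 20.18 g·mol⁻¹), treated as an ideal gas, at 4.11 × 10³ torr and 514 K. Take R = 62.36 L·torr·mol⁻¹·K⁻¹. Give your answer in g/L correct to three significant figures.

ρ = PM/(RT) = (4.11e+03 × 20.18) / (62.36 × 514.0)

ρ ≈ 2.59 g/L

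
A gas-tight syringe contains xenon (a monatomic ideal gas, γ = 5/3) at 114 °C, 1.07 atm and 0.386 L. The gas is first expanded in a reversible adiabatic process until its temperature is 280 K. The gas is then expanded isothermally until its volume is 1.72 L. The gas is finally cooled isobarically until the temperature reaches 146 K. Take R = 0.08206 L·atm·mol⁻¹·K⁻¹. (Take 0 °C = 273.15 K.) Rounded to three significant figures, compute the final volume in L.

V₄ ≈ 0.897 L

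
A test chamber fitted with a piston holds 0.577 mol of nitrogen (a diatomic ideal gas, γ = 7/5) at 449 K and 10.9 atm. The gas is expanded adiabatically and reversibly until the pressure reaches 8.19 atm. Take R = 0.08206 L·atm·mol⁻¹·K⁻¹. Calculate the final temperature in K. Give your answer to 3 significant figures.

T₂ ≈ 414 K

From PV = nRT: V₁ = nRT₁/P₁ = 1.950 L.
Adiabatic (γ = 7/5), T V^(γ−1) and P V^γ constant: T₂ = T₁·(P₂/P₁)^((γ−1)/γ) = 413.8 K; V₂ = V₁·(P₁/P₂)^(1/γ) = 2.392 L.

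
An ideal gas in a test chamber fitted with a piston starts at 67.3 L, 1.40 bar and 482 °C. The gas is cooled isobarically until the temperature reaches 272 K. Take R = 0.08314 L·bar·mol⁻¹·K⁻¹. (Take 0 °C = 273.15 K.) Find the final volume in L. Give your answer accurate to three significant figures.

V₂ ≈ 24.2 L

Convert: T₁ = 755.1 K.
P constant ⇒ V ∝ T: P₂ = P₁; V₂ = V₁·(T₂/T₁) = 24.24 L.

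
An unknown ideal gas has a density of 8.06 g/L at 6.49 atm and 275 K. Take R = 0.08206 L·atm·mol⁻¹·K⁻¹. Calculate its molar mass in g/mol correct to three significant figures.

ρ = PM/(RT) ⇒ M = ρRT/P = (8.06 × 0.08206 × 275.0) / 6.49

M ≈ 28.0 g/mol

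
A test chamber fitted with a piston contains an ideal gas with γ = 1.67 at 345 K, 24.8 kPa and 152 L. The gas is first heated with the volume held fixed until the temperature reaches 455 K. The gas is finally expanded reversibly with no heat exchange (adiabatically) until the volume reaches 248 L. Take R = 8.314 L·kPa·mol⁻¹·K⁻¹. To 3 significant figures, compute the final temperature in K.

Isochoric, so P/T is constant: V₂ = V₁; P₂ = P₁·(T₂/T₁) = 32.71 kPa.
Adiabatic (γ = 1.67), T V^(γ−1) and P V^γ constant: T₃ = T₂·(V₂/V₃)^(γ−1) = 327.8 K; P₃ = P₂·(V₂/V₃)^γ = 14.44 kPa.

T₃ ≈ 328 K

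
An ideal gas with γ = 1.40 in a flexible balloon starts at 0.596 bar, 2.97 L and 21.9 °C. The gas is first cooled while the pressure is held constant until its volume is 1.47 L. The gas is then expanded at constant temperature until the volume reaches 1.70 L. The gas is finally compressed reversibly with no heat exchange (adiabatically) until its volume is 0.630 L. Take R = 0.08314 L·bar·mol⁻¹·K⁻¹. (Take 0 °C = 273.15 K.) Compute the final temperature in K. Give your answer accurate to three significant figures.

T₄ ≈ 217 K

Convert: T₁ = 295.0 K.
Isobaric, so V/T is constant: P₂ = P₁; T₂ = T₁·(V₂/V₁) = 146.0 K.
Isothermal, so P V is constant: T₃ = T₂; P₃ = P₂·(V₂/V₃) = 0.5154 bar.
Reversible adiabatic, γ = 1.40: T₄ = T₃·(V₃/V₄)^(γ−1) = 217.2 K; P₄ = P₃·(V₃/V₄)^γ = 2.069 bar.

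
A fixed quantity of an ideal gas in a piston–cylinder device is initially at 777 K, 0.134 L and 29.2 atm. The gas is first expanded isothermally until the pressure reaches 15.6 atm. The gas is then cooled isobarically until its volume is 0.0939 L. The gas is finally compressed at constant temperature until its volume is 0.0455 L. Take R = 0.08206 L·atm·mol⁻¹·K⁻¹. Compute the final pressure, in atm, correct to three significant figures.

P₄ ≈ 32.2 atm

T constant ⇒ Boyle's law P V = const: T₂ = T₁; V₂ = V₁·(P₁/P₂) = 0.2508 L.
P constant ⇒ V ∝ T: P₃ = P₂; T₃ = T₂·(V₃/V₂) = 290.9 K.
Isothermal, so P V is constant: T₄ = T₃; P₄ = P₃·(V₃/V₄) = 32.19 atm.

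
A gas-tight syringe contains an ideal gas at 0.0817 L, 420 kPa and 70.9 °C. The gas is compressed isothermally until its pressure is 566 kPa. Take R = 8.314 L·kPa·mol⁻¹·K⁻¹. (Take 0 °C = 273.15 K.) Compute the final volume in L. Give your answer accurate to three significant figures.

V₂ ≈ 0.0606 L

Convert: T₁ = 344.0 K.
Isothermal, so P V is constant: T₂ = T₁; V₂ = V₁·(P₁/P₂) = 0.06063 L.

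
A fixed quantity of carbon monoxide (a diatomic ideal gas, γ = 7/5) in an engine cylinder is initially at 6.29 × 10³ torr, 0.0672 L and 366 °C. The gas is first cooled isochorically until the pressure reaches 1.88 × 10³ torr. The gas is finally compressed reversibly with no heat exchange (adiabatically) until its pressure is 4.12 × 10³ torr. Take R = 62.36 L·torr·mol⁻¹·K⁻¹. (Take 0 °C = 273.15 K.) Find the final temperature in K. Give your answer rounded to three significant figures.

Convert: T₁ = 639.1 K.
V constant ⇒ P ∝ T: V₂ = V₁; T₂ = T₁·(P₂/P₁) = 191.0 K.
Reversible adiabatic, γ = 7/5: T₃ = T₂·(P₃/P₂)^((γ−1)/γ) = 239.0 K; V₃ = V₂·(P₂/P₃)^(1/γ) = 0.03837 L.

T₃ ≈ 239 K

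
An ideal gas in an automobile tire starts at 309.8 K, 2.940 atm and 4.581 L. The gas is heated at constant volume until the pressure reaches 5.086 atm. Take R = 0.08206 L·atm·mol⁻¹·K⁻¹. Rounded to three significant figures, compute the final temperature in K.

Isochoric, so P/T is constant: V₂ = V₁; T₂ = T₁·(P₂/P₁) = 535.9 K.

T₂ ≈ 536 K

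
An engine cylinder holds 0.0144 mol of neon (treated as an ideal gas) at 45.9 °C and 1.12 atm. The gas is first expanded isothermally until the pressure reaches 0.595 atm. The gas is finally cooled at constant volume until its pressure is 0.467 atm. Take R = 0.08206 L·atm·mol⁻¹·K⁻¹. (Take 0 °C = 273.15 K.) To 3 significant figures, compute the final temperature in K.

T₃ ≈ 250 K

Convert: T₁ = 319.0 K.
From PV = nRT: V₁ = nRT₁/P₁ = 0.3366 L.
Isothermal, so P V is constant: T₂ = T₁; V₂ = V₁·(P₁/P₂) = 0.6336 L.
V constant ⇒ P ∝ T: V₃ = V₂; T₃ = T₂·(P₃/P₂) = 250.4 K.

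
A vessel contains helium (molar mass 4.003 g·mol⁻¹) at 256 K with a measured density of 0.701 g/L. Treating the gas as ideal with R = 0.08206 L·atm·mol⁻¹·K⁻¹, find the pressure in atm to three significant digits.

ρ = PM/(RT) ⇒ P = ρRT/M = (0.701 × 0.08206 × 256.0) / 4.003

P ≈ 3.68 atm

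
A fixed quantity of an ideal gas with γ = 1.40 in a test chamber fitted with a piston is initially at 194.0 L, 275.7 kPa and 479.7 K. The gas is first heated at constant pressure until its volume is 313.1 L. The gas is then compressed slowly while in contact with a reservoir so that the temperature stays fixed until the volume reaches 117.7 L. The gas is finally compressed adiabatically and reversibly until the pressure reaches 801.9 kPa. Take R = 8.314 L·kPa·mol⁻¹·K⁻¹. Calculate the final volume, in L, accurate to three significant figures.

V₄ ≈ 110 L

P constant ⇒ V ∝ T: P₂ = P₁; T₂ = T₁·(V₂/V₁) = 774.2 K.
Isothermal, so P V is constant: T₃ = T₂; P₃ = P₂·(V₂/V₃) = 733.4 kPa.
Adiabatic (γ = 1.40), T V^(γ−1) and P V^γ constant: T₄ = T₃·(P₄/P₃)^((γ−1)/γ) = 794.2 K; V₄ = V₃·(P₃/P₄)^(1/γ) = 110.4 L.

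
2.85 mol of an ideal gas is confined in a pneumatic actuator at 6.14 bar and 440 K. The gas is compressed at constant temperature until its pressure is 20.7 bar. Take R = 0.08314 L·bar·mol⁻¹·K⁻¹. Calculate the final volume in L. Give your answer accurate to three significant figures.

V₂ ≈ 5.04 L

From PV = nRT: V₁ = nRT₁/P₁ = 16.98 L.
T constant ⇒ Boyle's law P V = const: T₂ = T₁; V₂ = V₁·(P₁/P₂) = 5.037 L.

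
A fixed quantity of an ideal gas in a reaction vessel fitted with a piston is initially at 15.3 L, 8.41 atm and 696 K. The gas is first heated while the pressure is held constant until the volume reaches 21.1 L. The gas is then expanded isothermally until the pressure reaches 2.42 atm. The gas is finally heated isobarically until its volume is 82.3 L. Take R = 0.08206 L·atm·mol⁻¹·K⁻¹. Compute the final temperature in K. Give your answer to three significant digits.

T₄ ≈ 1.08e+03 K

Isobaric, so V/T is constant: P₂ = P₁; T₂ = T₁·(V₂/V₁) = 959.8 K.
Isothermal, so P V is constant: T₃ = T₂; V₃ = V₂·(P₂/P₃) = 73.33 L.
P constant ⇒ V ∝ T: P₄ = P₃; T₄ = T₃·(V₄/V₃) = 1077 K.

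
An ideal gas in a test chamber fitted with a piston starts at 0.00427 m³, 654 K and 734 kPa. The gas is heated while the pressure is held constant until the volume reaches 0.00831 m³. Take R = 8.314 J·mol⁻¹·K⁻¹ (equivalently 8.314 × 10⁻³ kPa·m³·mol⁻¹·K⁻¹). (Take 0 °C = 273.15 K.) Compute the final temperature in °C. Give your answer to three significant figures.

P constant ⇒ V ∝ T: P₂ = P₁; T₂ = T₁·(V₂/V₁) = 1273 K.

T₂ ≈ 1.00e+03 °C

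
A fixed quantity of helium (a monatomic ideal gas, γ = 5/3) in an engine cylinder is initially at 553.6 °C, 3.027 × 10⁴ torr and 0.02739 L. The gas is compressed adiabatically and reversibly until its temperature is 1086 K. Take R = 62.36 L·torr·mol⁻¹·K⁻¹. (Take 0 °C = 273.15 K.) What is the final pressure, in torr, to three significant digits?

Convert: T₁ = 826.8 K.
Reversible adiabatic, γ = 5/3: P₂ = P₁·(T₂/T₁)^(γ/(γ−1)) = 5.986e+04 torr; V₂ = V₁·(T₁/T₂)^(1/(γ−1)) = 0.01819 L.

P₂ ≈ 5.99e+04 torr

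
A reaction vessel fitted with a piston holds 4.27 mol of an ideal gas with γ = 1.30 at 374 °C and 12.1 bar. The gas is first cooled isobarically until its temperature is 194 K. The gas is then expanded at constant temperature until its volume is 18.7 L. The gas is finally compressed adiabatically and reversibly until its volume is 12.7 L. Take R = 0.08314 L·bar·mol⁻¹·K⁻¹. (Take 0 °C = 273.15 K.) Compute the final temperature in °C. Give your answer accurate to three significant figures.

Convert: T₁ = 647.1 K.
From PV = nRT: V₁ = nRT₁/P₁ = 18.99 L.
P constant ⇒ V ∝ T: P₂ = P₁; V₂ = V₁·(T₂/T₁) = 5.692 L.
Isothermal, so P V is constant: T₃ = T₂; P₃ = P₂·(V₂/V₃) = 3.683 bar.
Adiabatic (γ = 1.30), T V^(γ−1) and P V^γ constant: T₄ = T₃·(V₃/V₄)^(γ−1) = 217.9 K; P₄ = P₃·(V₃/V₄)^γ = 6.090 bar.

T₄ ≈ -55.3 °C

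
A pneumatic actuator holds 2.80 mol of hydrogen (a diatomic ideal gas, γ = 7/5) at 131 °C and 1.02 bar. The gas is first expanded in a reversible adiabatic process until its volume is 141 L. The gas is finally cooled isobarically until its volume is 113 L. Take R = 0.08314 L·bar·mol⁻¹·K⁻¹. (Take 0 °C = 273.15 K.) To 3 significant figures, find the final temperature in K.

T₃ ≈ 273 K

Convert: T₁ = 404.1 K.
From PV = nRT: V₁ = nRT₁/P₁ = 92.24 L.
Reversible adiabatic, γ = 7/5: T₂ = T₁·(V₁/V₂)^(γ−1) = 341.1 K; P₂ = P₁·(V₁/V₂)^γ = 0.5631 bar.
P constant ⇒ V ∝ T: P₃ = P₂; T₃ = T₂·(V₃/V₂) = 273.3 K.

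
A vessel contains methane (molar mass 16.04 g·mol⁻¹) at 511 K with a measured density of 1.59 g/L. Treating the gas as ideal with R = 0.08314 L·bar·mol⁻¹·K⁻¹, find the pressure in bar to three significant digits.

ρ = PM/(RT) ⇒ P = ρRT/M = (1.59 × 0.08314 × 511.0) / 16.04

P ≈ 4.21 bar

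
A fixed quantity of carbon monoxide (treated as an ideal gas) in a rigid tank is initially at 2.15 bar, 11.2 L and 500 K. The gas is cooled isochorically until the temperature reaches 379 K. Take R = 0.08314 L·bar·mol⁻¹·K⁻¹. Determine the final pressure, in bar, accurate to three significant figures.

P₂ ≈ 1.63 bar

Isochoric, so P/T is constant: V₂ = V₁; P₂ = P₁·(T₂/T₁) = 1.630 bar.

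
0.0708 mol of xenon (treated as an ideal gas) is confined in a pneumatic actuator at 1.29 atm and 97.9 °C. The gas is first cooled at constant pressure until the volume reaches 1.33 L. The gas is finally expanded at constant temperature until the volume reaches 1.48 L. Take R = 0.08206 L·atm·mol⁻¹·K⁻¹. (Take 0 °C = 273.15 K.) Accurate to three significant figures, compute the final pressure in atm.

Convert: T₁ = 371.0 K.
From PV = nRT: V₁ = nRT₁/P₁ = 1.671 L.
P constant ⇒ V ∝ T: P₂ = P₁; T₂ = T₁·(V₂/V₁) = 295.3 K.
T constant ⇒ Boyle's law P V = const: T₃ = T₂; P₃ = P₂·(V₂/V₃) = 1.159 atm.

P₃ ≈ 1.16 atm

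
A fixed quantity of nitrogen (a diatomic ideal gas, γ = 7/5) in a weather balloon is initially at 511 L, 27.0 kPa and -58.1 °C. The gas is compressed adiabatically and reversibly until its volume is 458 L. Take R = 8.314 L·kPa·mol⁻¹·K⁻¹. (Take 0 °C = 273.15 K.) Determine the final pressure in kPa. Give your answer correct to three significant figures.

P₂ ≈ 31.5 kPa

Convert: T₁ = 215.0 K.
Adiabatic (γ = 7/5), T V^(γ−1) and P V^γ constant: T₂ = T₁·(V₁/V₂)^(γ−1) = 224.7 K; P₂ = P₁·(V₁/V₂)^γ = 31.47 kPa.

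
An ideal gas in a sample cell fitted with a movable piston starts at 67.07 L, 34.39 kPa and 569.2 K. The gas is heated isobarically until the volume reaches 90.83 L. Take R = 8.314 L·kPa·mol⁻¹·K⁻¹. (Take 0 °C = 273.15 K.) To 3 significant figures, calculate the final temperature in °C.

T₂ ≈ 498 °C

P constant ⇒ V ∝ T: P₂ = P₁; T₂ = T₁·(V₂/V₁) = 770.8 K.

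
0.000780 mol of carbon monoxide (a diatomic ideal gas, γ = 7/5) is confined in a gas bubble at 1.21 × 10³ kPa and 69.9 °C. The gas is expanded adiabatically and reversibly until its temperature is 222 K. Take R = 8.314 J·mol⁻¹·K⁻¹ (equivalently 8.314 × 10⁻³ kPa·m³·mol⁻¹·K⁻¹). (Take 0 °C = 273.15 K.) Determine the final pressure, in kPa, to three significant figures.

P₂ ≈ 264 kPa

Convert: T₁ = 343.0 K.
From PV = nRT: V₁ = nRT₁/P₁ = 1.839e-06 m³.
Reversible adiabatic, γ = 7/5: P₂ = P₁·(T₂/T₁)^(γ/(γ−1)) = 263.8 kPa; V₂ = V₁·(T₁/T₂)^(1/(γ−1)) = 5.457e-06 m³.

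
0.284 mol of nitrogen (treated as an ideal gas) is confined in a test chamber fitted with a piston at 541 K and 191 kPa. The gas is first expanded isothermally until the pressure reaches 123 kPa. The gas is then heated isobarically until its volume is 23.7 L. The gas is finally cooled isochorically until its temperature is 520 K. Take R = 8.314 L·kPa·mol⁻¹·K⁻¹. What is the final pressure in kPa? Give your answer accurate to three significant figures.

P₄ ≈ 51.8 kPa

From PV = nRT: V₁ = nRT₁/P₁ = 6.688 L.
Isothermal, so P V is constant: T₂ = T₁; V₂ = V₁·(P₁/P₂) = 10.39 L.
P constant ⇒ V ∝ T: P₃ = P₂; T₃ = T₂·(V₃/V₂) = 1235 K.
Isochoric, so P/T is constant: V₄ = V₃; P₄ = P₃·(T₄/T₃) = 51.81 kPa.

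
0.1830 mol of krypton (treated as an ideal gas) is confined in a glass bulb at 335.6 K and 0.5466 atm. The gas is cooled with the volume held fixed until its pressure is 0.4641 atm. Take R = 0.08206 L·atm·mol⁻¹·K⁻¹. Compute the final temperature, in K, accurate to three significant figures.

T₂ ≈ 285 K

From PV = nRT: V₁ = nRT₁/P₁ = 9.220 L.
V constant ⇒ P ∝ T: V₂ = V₁; T₂ = T₁·(P₂/P₁) = 284.9 K.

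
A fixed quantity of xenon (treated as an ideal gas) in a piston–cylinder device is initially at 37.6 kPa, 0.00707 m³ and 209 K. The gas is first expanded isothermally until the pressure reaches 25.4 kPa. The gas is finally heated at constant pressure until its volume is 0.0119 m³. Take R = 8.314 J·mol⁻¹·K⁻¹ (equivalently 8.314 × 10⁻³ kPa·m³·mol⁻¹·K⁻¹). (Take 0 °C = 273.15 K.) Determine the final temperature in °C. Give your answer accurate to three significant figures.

T constant ⇒ Boyle's law P V = const: T₂ = T₁; V₂ = V₁·(P₁/P₂) = 0.01047 m³.
Isobaric, so V/T is constant: P₃ = P₂; T₃ = T₂·(V₃/V₂) = 237.6 K.

T₃ ≈ -35.5 °C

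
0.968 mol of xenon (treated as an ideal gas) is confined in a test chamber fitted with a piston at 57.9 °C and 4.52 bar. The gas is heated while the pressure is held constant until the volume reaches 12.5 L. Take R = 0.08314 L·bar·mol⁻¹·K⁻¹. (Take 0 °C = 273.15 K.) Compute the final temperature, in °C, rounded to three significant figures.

Convert: T₁ = 331.0 K.
From PV = nRT: V₁ = nRT₁/P₁ = 5.894 L.
Isobaric, so V/T is constant: P₂ = P₁; T₂ = T₁·(V₂/V₁) = 702.0 K.

T₂ ≈ 429 °C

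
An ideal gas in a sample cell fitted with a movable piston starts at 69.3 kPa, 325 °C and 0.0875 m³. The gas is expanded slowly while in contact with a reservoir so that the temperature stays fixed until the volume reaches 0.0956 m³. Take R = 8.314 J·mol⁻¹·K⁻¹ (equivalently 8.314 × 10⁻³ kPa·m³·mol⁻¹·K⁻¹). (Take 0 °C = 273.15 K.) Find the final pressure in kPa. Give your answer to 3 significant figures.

Convert: T₁ = 598.1 K.
T constant ⇒ Boyle's law P V = const: T₂ = T₁; P₂ = P₁·(V₁/V₂) = 63.43 kPa.

P₂ ≈ 63.4 kPa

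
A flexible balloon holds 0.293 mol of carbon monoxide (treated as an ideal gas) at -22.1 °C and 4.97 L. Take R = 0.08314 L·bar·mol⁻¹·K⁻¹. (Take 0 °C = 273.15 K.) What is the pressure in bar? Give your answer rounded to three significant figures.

Convert: T = 251.05 K.
PV = nRT ⇒ P = nRT/V = (0.293 × 0.08314 × 251.05) / 4.97

P ≈ 1.23 bar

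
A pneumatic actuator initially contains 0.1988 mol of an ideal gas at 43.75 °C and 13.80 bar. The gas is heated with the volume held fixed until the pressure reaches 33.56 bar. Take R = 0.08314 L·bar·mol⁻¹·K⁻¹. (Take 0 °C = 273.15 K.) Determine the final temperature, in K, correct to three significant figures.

T₂ ≈ 771 K

Convert: T₁ = 316.9 K.
From PV = nRT: V₁ = nRT₁/P₁ = 0.3796 L.
V constant ⇒ P ∝ T: V₂ = V₁; T₂ = T₁·(P₂/P₁) = 770.7 K.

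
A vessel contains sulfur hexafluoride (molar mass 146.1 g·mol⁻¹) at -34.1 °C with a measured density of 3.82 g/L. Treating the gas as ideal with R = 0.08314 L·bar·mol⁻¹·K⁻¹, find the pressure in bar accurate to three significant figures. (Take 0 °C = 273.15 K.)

P ≈ 0.520 bar

ρ = PM/(RT) ⇒ P = ρRT/M = (3.82 × 0.08314 × 239.0) / 146.1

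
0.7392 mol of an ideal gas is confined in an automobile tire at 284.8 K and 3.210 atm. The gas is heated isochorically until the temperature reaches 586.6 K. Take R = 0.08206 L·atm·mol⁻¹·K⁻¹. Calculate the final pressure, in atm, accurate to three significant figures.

P₂ ≈ 6.61 atm

From PV = nRT: V₁ = nRT₁/P₁ = 5.382 L.
V constant ⇒ P ∝ T: V₂ = V₁; P₂ = P₁·(T₂/T₁) = 6.612 atm.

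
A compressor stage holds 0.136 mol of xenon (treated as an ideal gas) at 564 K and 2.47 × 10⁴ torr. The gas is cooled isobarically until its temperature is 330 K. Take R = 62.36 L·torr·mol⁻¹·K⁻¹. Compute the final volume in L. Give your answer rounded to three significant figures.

V₂ ≈ 0.113 L

From PV = nRT: V₁ = nRT₁/P₁ = 0.1937 L.
Isobaric, so V/T is constant: P₂ = P₁; V₂ = V₁·(T₂/T₁) = 0.1133 L.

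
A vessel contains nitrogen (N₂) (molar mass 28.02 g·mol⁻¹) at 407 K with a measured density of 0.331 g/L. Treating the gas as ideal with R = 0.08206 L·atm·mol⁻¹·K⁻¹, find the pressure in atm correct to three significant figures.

P ≈ 0.395 atm

ρ = PM/(RT) ⇒ P = ρRT/M = (0.331 × 0.08206 × 407.0) / 28.02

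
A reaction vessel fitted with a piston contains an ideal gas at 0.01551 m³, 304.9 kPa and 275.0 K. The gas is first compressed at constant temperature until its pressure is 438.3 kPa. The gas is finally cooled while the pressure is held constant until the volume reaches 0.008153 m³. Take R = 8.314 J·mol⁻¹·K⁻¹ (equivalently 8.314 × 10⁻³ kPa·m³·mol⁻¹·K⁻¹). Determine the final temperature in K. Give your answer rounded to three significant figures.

T constant ⇒ Boyle's law P V = const: T₂ = T₁; V₂ = V₁·(P₁/P₂) = 0.01079 m³.
P constant ⇒ V ∝ T: P₃ = P₂; T₃ = T₂·(V₃/V₂) = 207.8 K.

T₃ ≈ 208 K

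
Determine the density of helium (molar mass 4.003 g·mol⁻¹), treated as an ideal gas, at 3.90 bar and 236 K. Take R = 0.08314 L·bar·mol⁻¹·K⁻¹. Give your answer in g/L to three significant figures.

ρ ≈ 0.796 g/L

ρ = PM/(RT) = (3.90 × 4.003) / (0.08314 × 236.0)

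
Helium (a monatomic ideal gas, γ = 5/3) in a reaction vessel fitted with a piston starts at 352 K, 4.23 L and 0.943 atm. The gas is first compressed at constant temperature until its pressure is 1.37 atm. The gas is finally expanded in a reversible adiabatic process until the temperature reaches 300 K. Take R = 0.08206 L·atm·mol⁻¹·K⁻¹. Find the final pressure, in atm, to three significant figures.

T constant ⇒ Boyle's law P V = const: T₂ = T₁; V₂ = V₁·(P₁/P₂) = 2.912 L.
Adiabatic (γ = 5/3), T V^(γ−1) and P V^γ constant: P₃ = P₂·(T₃/T₂)^(γ/(γ−1)) = 0.9187 atm; V₃ = V₂·(T₂/T₃)^(1/(γ−1)) = 3.701 L.

P₃ ≈ 0.919 atm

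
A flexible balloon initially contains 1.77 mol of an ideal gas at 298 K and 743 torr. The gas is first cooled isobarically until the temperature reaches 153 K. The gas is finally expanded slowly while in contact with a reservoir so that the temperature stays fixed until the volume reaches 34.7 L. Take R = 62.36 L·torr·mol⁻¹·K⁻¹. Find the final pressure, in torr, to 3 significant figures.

P₃ ≈ 487 torr

From PV = nRT: V₁ = nRT₁/P₁ = 44.27 L.
Isobaric, so V/T is constant: P₂ = P₁; V₂ = V₁·(T₂/T₁) = 22.73 L.
T constant ⇒ Boyle's law P V = const: T₃ = T₂; P₃ = P₂·(V₂/V₃) = 486.7 torr.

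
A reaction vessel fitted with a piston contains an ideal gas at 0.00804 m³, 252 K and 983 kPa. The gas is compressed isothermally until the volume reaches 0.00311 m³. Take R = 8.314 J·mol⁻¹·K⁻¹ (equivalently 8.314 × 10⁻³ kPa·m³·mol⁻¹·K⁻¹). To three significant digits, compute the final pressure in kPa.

Isothermal, so P V is constant: T₂ = T₁; P₂ = P₁·(V₁/V₂) = 2541 kPa.

P₂ ≈ 2.54e+03 kPa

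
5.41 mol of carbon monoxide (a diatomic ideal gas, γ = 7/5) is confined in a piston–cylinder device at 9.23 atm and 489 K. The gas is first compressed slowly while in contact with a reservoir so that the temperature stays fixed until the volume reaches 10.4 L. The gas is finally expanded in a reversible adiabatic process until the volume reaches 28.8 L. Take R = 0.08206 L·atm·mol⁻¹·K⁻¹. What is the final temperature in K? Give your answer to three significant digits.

T₃ ≈ 325 K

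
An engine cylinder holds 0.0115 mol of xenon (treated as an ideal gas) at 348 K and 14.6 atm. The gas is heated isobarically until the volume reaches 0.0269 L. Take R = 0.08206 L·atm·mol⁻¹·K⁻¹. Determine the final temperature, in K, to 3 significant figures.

From PV = nRT: V₁ = nRT₁/P₁ = 0.02249 L.
Isobaric, so V/T is constant: P₂ = P₁; T₂ = T₁·(V₂/V₁) = 416.2 K.

T₂ ≈ 416 K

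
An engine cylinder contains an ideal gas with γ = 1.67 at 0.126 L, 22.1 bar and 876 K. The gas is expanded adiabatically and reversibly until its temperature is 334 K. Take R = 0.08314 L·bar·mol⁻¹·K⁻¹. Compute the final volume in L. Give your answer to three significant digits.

V₂ ≈ 0.531 L

Reversible adiabatic, γ = 1.67: P₂ = P₁·(T₂/T₁)^(γ/(γ−1)) = 1.998 bar; V₂ = V₁·(T₁/T₂)^(1/(γ−1)) = 0.5314 L.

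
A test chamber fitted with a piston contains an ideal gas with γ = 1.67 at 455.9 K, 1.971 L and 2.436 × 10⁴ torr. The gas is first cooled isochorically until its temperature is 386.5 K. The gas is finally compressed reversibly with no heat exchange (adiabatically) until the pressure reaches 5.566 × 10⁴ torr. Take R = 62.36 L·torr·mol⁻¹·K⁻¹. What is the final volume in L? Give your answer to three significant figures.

V₃ ≈ 1.09 L

V constant ⇒ P ∝ T: V₂ = V₁; P₂ = P₁·(T₂/T₁) = 2.065e+04 torr.
Adiabatic (γ = 1.67), T V^(γ−1) and P V^γ constant: T₃ = T₂·(P₃/P₂)^((γ−1)/γ) = 575.3 K; V₃ = V₂·(P₂/P₃)^(1/γ) = 1.089 L.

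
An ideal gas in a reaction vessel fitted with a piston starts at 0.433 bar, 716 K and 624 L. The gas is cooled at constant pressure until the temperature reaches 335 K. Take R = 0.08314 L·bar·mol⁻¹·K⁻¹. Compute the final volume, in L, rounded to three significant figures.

Isobaric, so V/T is constant: P₂ = P₁; V₂ = V₁·(T₂/T₁) = 292.0 L.

V₂ ≈ 292 L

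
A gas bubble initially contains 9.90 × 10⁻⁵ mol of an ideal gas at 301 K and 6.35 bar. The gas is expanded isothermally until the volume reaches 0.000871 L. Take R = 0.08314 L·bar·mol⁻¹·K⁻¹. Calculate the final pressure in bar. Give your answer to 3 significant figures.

P₂ ≈ 2.84 bar

From PV = nRT: V₁ = nRT₁/P₁ = 0.0003902 L.
Isothermal, so P V is constant: T₂ = T₁; P₂ = P₁·(V₁/V₂) = 2.844 bar.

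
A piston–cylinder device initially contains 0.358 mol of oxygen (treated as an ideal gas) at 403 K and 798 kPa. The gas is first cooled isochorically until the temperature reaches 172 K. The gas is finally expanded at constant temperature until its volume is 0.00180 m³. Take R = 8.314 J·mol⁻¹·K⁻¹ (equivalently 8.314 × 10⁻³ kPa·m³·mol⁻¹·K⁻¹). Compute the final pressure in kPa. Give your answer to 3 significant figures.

From PV = nRT: V₁ = nRT₁/P₁ = 0.001503 m³.
V constant ⇒ P ∝ T: V₂ = V₁; P₂ = P₁·(T₂/T₁) = 340.6 kPa.
T constant ⇒ Boyle's law P V = const: T₃ = T₂; P₃ = P₂·(V₂/V₃) = 284.4 kPa.

P₃ ≈ 284 kPa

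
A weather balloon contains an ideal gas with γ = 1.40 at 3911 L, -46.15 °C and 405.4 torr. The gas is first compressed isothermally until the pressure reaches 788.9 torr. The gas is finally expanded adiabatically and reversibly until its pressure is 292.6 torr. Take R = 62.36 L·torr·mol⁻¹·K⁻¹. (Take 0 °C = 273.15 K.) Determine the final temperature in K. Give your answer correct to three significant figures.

Convert: T₁ = 227.0 K.
Isothermal, so P V is constant: T₂ = T₁; V₂ = V₁·(P₁/P₂) = 2010 L.
Adiabatic (γ = 1.40), T V^(γ−1) and P V^γ constant: T₃ = T₂·(P₃/P₂)^((γ−1)/γ) = 171.0 K; V₃ = V₂·(P₂/P₃)^(1/γ) = 4082 L.

T₃ ≈ 171 K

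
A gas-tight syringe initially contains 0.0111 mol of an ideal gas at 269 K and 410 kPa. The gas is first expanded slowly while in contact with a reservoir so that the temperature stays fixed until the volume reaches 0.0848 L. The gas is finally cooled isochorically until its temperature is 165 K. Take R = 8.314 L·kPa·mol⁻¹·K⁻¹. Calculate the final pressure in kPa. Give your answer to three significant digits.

P₃ ≈ 180 kPa

From PV = nRT: V₁ = nRT₁/P₁ = 0.06055 L.
Isothermal, so P V is constant: T₂ = T₁; P₂ = P₁·(V₁/V₂) = 292.7 kPa.
Isochoric, so P/T is constant: V₃ = V₂; P₃ = P₂·(T₃/T₂) = 179.6 kPa.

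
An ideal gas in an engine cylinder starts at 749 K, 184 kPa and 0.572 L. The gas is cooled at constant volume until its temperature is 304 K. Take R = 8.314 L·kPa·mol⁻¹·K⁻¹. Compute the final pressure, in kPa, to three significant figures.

P₂ ≈ 74.7 kPa

Isochoric, so P/T is constant: V₂ = V₁; P₂ = P₁·(T₂/T₁) = 74.68 kPa.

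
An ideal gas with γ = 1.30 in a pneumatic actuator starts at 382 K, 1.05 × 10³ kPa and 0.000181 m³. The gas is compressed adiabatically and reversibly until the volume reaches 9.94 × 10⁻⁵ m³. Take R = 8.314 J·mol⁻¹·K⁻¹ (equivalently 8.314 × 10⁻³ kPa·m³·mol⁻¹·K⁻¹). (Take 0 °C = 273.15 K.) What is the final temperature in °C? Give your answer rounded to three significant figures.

T₂ ≈ 184 °C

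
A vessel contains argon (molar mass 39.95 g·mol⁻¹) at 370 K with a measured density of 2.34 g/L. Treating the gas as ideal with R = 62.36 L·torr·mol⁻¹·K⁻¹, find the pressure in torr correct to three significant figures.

P ≈ 1.35e+03 torr

ρ = PM/(RT) ⇒ P = ρRT/M = (2.34 × 62.36 × 370.0) / 39.95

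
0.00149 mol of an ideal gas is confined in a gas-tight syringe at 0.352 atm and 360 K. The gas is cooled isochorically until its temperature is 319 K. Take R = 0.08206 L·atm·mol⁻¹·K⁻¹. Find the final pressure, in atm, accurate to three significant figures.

P₂ ≈ 0.312 atm

From PV = nRT: V₁ = nRT₁/P₁ = 0.1250 L.
Isochoric, so P/T is constant: V₂ = V₁; P₂ = P₁·(T₂/T₁) = 0.3119 atm.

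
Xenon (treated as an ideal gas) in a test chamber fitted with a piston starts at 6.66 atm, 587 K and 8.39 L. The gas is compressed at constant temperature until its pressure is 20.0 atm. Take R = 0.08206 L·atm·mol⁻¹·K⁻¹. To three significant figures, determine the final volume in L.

V₂ ≈ 2.79 L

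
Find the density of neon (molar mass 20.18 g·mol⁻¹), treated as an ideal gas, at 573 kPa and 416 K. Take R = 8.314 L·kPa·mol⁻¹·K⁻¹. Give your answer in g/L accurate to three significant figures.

ρ = PM/(RT) = (573 × 20.18) / (8.314 × 416.0)

ρ ≈ 3.34 g/L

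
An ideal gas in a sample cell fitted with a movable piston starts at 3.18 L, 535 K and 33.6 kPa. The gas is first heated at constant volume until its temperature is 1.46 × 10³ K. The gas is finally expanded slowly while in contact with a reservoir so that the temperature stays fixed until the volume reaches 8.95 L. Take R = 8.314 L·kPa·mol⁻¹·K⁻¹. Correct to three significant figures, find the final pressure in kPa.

V constant ⇒ P ∝ T: V₂ = V₁; P₂ = P₁·(T₂/T₁) = 91.69 kPa.
Isothermal, so P V is constant: T₃ = T₂; P₃ = P₂·(V₂/V₃) = 32.58 kPa.

P₃ ≈ 32.6 kPa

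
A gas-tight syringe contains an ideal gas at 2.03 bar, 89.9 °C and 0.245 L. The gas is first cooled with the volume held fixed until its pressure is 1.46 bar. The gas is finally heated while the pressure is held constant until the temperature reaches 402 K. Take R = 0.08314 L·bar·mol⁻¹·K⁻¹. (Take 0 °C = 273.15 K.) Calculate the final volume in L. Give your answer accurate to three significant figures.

V₃ ≈ 0.377 L

Convert: T₁ = 363.0 K.
Isochoric, so P/T is constant: V₂ = V₁; T₂ = T₁·(P₂/P₁) = 261.1 K.
Isobaric, so V/T is constant: P₃ = P₂; V₃ = V₂·(T₃/T₂) = 0.3772 L.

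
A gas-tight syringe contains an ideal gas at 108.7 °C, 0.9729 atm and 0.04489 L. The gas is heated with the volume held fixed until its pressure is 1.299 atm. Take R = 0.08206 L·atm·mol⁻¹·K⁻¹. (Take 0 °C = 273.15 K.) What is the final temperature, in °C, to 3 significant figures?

T₂ ≈ 237 °C

Convert: T₁ = 381.8 K.
V constant ⇒ P ∝ T: V₂ = V₁; T₂ = T₁·(P₂/P₁) = 509.8 K.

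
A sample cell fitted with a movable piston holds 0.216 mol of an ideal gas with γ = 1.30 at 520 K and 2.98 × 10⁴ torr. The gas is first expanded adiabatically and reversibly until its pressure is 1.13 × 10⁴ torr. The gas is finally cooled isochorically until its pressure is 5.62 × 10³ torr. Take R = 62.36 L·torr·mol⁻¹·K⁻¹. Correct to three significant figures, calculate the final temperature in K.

From PV = nRT: V₁ = nRT₁/P₁ = 0.2350 L.
Adiabatic (γ = 1.30), T V^(γ−1) and P V^γ constant: T₂ = T₁·(P₂/P₁)^((γ−1)/γ) = 415.7 K; V₂ = V₁·(P₁/P₂)^(1/γ) = 0.4956 L.
Isochoric, so P/T is constant: V₃ = V₂; T₃ = T₂·(P₃/P₂) = 206.8 K.

T₃ ≈ 207 K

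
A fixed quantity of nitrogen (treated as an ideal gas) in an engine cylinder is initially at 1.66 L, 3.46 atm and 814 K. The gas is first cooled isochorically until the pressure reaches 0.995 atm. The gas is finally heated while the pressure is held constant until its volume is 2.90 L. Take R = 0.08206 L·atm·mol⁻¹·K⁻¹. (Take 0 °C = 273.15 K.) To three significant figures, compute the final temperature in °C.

T₃ ≈ 136 °C

V constant ⇒ P ∝ T: V₂ = V₁; T₂ = T₁·(P₂/P₁) = 234.1 K.
Isobaric, so V/T is constant: P₃ = P₂; T₃ = T₂·(V₃/V₂) = 408.9 K.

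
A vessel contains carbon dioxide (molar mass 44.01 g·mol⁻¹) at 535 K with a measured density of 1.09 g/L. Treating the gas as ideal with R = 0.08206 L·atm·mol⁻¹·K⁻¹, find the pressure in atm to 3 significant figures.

ρ = PM/(RT) ⇒ P = ρRT/M = (1.09 × 0.08206 × 535.0) / 44.01

P ≈ 1.09 atm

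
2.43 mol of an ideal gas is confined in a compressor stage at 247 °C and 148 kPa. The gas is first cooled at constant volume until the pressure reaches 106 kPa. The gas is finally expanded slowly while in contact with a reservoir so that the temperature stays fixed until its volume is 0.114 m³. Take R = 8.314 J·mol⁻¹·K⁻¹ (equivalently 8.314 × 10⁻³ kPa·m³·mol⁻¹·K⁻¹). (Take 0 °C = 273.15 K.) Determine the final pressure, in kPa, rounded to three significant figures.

Convert: T₁ = 520.1 K.
From PV = nRT: V₁ = nRT₁/P₁ = 0.07100 m³.
V constant ⇒ P ∝ T: V₂ = V₁; T₂ = T₁·(P₂/P₁) = 372.5 K.
Isothermal, so P V is constant: T₃ = T₂; P₃ = P₂·(V₂/V₃) = 66.02 kPa.

P₃ ≈ 66.0 kPa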